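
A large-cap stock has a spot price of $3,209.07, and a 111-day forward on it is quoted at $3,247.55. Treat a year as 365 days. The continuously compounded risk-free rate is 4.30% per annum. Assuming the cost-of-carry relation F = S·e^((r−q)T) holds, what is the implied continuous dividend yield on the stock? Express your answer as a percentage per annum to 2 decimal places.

0.38%

From F = S·e^((r−q)T): (r − q) = ln(F/S)/T
ln(3247.55/3209.07) = ln(1.011991) = 0.011920
(r − q) = 0.011920 / (111/365) = 0.039196
q = r − ln(F/S)/T = 0.0430 − 0.039196 = 0.003804
q = 0.38%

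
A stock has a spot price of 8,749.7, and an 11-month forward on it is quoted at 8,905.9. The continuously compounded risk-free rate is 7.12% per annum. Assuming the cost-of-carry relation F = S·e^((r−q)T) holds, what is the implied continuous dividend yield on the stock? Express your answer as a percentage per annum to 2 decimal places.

From F = S·e^((r−q)T): (r − q) = ln(F/S)/T
ln(8905.9/8749.7) = ln(1.017852) = 0.017695
(r − q) = 0.017695 / (11/12) = 0.019304
q = r − ln(F/S)/T = 0.0712 − 0.019304 = 0.051896
q = 5.19%

5.19%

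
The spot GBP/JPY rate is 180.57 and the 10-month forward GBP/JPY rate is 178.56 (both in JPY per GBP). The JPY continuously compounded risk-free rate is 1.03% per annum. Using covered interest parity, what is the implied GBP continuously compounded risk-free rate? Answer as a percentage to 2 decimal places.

2.37%

F = S·e^((r_JPY − r_GBP)T) ⇒ r_GBP = r_JPY − ln(F/S)/T
ln(178.56/180.57) = -0.011194; /(10/12) = -0.013433
r_GBP = 0.0103 + 0.013433 = 0.023733
r_GBP = 2.37%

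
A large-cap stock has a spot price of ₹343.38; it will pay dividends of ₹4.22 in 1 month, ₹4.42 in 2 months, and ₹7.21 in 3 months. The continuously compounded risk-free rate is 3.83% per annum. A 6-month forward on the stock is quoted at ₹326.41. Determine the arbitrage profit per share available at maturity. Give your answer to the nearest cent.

₹7.57 per share

PV(dividends) I = 4.22·e^(−0.0383·1/12) + 4.42·e^(−0.0383·2/12) + 7.21·e^(−0.0383·3/12) = 15.7397
Fair forward F* = (S − I)·e^(rT) = (343.38 − 15.7397)·e^0.019150 = 327.6403 × 1.019335 = 333.9752
Market ₹326.41 < fair 333.9752: forward underpriced → reverse cash-and-carry (short the stock, invest proceeds at r, pay the dividends, go long the forward).
Profit at T = |F_mkt − F*| = |326.41 − 333.9752| = ₹7.57 per share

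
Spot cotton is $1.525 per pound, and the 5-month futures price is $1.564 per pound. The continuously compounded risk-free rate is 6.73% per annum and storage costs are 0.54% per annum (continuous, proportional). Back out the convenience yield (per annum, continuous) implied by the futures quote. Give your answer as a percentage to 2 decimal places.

1.21%

F = S·e^((r+u−y)T) ⇒ (r+u−y) = ln(F/S)/T
ln(1.564/1.525) = 0.025252; /T ⇒ 0.060605
y = r + u − ln(F/S)/T = 0.0673 + 0.0054 − 0.060605 = 0.012095
y = 1.21%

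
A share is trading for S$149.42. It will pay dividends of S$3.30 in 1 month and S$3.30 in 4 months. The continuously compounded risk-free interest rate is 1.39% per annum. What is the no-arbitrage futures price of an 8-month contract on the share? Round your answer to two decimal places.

PV(dividends) I = 3.30·e^(−0.0139·1/12) + 3.30·e^(−0.0139·4/12)
I = 3.2962 + 3.2847 = 6.5809
F = (S − I)·e^(rT) = (149.42 − 6.5809) · e^(0.0139·8/12)
= 142.8391 · e^0.009267 = 142.8391 × 1.009310 = S$144.17

S$144.17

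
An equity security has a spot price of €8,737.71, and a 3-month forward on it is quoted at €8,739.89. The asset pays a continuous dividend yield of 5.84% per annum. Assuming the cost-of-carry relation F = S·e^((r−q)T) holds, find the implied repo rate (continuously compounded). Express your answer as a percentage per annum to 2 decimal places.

5.94%

From F = S·e^((r−q)T): (r − q) = ln(F/S)/T
ln(8739.89/8737.71) = ln(1.000249) = 0.000249
(r − q) = 0.000249 / (3/12) = 0.000996
r = ln(F/S)/T + q = 0.000996 + 0.0584 = 0.059396
r = 5.94%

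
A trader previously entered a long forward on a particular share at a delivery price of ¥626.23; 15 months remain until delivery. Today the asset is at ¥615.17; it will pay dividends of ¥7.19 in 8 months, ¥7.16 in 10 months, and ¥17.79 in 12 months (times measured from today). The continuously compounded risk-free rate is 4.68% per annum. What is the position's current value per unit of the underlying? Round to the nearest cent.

PV(remaining dividends) I = 7.19·e^(−0.0468·8/12) + 7.16·e^(−0.0468·10/12) + 17.79·e^(−0.0468·12/12) = 30.8319
Current forward F = (S − I)·e^(rT) = (615.17 − 30.8319)·e^(0.0468·15/12) = 584.3381 × 1.060245 = 619.5415
Value (long) = (F − K)·e^(−rT) = (619.5415 − 626.23) × 0.943178 = -6.3084
Value = -¥6.31

-¥6.31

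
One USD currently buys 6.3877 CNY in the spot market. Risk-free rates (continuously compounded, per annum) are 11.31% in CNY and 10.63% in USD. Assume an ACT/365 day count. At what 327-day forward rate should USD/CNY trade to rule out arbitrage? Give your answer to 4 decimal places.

6.4267

F = S·e^((r_CNY − r_USD)T) = 6.3877 · e^((0.1131 − 0.1063) × 327/365)
= 6.3877 · e^0.006092 = 6.3877 × 1.006111
F = 6.4267 CNY per USD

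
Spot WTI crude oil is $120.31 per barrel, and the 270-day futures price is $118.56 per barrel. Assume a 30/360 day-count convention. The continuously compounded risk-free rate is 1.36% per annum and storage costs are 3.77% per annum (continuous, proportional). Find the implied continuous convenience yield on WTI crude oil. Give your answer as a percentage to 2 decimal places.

F = S·e^((r+u−y)T) ⇒ (r+u−y) = ln(F/S)/T
ln(118.56/120.31) = -0.014653; /T ⇒ -0.019537
y = r + u − ln(F/S)/T = 0.0136 + 0.0377 + 0.019537 = 0.070837
y = 7.08%

7.08%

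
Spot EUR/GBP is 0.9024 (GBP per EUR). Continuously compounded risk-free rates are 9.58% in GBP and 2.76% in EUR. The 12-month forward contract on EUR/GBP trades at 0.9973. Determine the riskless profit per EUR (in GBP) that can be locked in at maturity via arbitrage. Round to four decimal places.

0.0312 per EUR (in GBP)

Fair forward: F* = S·e^(carry·T), with carry = (r_GBP − r_EUR) = 0.0958 − 0.0276 = 0.0682
F* = 0.9024 · e^(0.0682 × 12/12) = 0.9024 · e^0.068200 = 0.9024 × 1.070579 = 0.9661
Market 0.9973 > fair 0.9661: forward overpriced → cash-and-carry (buy spot, short the forward).
At maturity, profit = |F_mkt − F*| = |0.9973 − 0.9661| = 0.0312 per EUR (in GBP)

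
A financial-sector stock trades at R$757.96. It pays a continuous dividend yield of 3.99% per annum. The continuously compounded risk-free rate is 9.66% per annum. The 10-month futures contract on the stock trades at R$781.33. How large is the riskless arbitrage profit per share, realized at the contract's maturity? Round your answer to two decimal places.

Fair futures: F* = S·e^(carry·T), with carry = (r − q) = 0.0966 − 0.0399 = 0.0567
F* = 757.96 · e^(0.0567 × 10/12) = 757.96 · e^0.047250 = 757.96 × 1.048384 = R$794.6331
Market R$781.33 < fair R$794.6331: forward underpriced → reverse cash-and-carry (short spot, go long the forward).
At maturity, profit = |F_mkt − F*| = |781.33 − 794.6331| = R$13.30 per share

R$13.30 per share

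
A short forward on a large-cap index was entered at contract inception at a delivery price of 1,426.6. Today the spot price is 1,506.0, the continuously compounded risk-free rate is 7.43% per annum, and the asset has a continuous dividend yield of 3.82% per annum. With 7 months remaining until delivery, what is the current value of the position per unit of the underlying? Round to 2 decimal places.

-106.72

Current fair forward for the remaining 7 months: F = S·e^((r − q)·T), (r − q) = 0.0743 − 0.0382 = 0.0361
F = 1506.0 · e^(0.0361 × 7/12) = 1506.0 × 1.02128162 = 1538.0501
Value of long forward = (F − K)·e^(−rT) = (1538.0501 − 1426.6) · e^(−0.0743·7/12)
= 111.4501 × 0.95758416 = 106.72
Short position value = −(long value) = -106.72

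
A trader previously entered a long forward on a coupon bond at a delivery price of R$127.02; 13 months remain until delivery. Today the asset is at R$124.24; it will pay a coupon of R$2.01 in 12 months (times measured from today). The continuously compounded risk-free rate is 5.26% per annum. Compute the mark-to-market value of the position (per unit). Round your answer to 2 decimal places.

PV(remaining coupons) I = 2.01·e^(−0.0526·12/12) = 1.9070
Current forward F = (S − I)·e^(rT) = (124.24 − 1.9070)·e^(0.0526·13/12) = 122.3330 × 1.058638 = 129.5064
Value (long) = (F − K)·e^(−rT) = (129.5064 − 127.02) × 0.944610 = 2.3487
Value = R$2.35

R$2.35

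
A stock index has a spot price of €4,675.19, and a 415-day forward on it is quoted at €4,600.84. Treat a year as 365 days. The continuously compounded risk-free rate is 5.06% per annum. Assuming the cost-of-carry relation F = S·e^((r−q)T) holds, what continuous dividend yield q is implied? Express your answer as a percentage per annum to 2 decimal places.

6.47%

From F = S·e^((r−q)T): (r − q) = ln(F/S)/T
ln(4600.84/4675.19) = ln(0.984097) = -0.016031
(r − q) = -0.016031 / (415/365) = -0.014100
q = r − ln(F/S)/T = 0.0506 + 0.014100 = 0.064700
q = 6.47%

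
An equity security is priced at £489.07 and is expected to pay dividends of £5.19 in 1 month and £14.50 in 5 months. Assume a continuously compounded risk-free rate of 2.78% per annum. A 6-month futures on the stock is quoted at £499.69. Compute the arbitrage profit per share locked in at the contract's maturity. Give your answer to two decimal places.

£23.56 per share

PV(dividends) I = 5.19·e^(−0.0278·1/12) + 14.50·e^(−0.0278·5/12) = 19.5110
Fair futures F* = (S − I)·e^(rT) = (489.07 − 19.5110)·e^0.013900 = 469.5590 × 1.013997 = 476.1314
Market £499.69 > fair 476.1314: forward overpriced → cash-and-carry (borrow at r, buy the stock and collect the dividends, short the forward).
Profit at T = |F_mkt − F*| = |499.69 − 476.1314| = £23.56 per share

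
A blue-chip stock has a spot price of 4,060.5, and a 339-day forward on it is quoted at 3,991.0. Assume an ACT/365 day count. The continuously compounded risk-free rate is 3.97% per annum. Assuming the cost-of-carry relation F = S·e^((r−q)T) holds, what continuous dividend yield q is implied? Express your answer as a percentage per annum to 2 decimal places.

5.83%

From F = S·e^((r−q)T): (r − q) = ln(F/S)/T
ln(3991.0/4060.5) = ln(0.982884) = -0.017264
(r − q) = -0.017264 / (339/365) = -0.018588
q = r − ln(F/S)/T = 0.0397 + 0.018588 = 0.058288
q = 5.83%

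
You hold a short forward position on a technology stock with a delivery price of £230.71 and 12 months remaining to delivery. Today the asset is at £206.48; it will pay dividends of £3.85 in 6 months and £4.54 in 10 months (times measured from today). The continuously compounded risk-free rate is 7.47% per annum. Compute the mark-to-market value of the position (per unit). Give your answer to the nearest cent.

£15.60

PV(remaining dividends) I = 3.85·e^(−0.0747·6/12) + 4.54·e^(−0.0747·10/12) = 7.9749
Current forward F = (S − I)·e^(rT) = (206.48 − 7.9749)·e^(0.0747·12/12) = 198.5051 × 1.077561 = 213.9014
Value (long) = (F − K)·e^(−rT) = (213.9014 − 230.71) × 0.928022 = -15.5988
Short position value = −(long value) = £15.60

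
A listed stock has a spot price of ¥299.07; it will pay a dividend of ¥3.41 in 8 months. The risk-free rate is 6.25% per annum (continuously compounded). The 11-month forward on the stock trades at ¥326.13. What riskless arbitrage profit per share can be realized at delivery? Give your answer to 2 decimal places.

¥12.89 per share

PV(dividends) I = 3.41·e^(−0.0625·8/12) = 3.2708
Fair forward F* = (S − I)·e^(rT) = (299.07 − 3.2708)·e^0.057292 = 295.7992 × 1.058965 = 313.2410
Market ¥326.13 > fair 313.2410: forward overpriced → cash-and-carry (borrow at r, buy the stock and collect the dividends, short the forward).
Profit at T = |F_mkt − F*| = |326.13 − 313.2410| = ¥12.89 per share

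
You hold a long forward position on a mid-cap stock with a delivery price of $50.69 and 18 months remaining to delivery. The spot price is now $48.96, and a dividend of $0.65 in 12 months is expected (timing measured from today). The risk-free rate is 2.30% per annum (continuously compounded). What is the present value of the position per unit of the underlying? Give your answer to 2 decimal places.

PV(remaining dividends) I = 0.65·e^(−0.0230·12/12) = 0.6352
Current forward F = (S − I)·e^(rT) = (48.96 − 0.6352)·e^(0.0230·18/12) = 48.3248 × 1.035102 = 50.0211
Value (long) = (F − K)·e^(−rT) = (50.0211 − 50.69) × 0.966088 = -0.6462
Value = -$0.65

-$0.65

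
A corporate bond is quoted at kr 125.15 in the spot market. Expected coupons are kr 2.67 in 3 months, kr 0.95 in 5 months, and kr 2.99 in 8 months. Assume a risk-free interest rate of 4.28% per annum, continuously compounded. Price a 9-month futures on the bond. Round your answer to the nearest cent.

kr 122.54

PV(coupons) I = 2.67·e^(−0.0428·3/12) + 0.95·e^(−0.0428·5/12) + 2.99·e^(−0.0428·8/12)
I = 2.6416 + 0.9332 + 2.9059 = 6.4807
F = (S − I)·e^(rT) = (125.15 − 6.4807) · e^(0.0428·9/12)
= 118.6693 · e^0.032100 = 118.6693 × 1.032621 = kr 122.54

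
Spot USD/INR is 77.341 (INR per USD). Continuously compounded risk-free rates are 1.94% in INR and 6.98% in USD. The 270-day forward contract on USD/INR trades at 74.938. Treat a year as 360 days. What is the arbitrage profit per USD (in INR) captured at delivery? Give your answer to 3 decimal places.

Fair forward: F* = S·e^(carry·T), with carry = (r_INR − r_USD) = 0.0194 − 0.0698 = -0.0504
F* = 77.341 · e^(-0.0504 × 270/360) = 77.341 · e^-0.037800 = 77.341 × 0.962906 = 74.4721
Market 74.938 > fair 74.4721: forward overpriced → cash-and-carry (buy spot, short the forward).
At maturity, profit = |F_mkt − F*| = |74.938 − 74.4721| = 0.466 per USD (in INR)

0.466 per USD (in INR)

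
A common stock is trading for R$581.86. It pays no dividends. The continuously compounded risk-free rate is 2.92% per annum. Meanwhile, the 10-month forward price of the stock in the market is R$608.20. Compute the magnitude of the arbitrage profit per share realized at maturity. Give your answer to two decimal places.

R$12.01 per share

Fair forward: F* = S·e^(carry·T), with carry = r = 0.0292
F* = 581.86 · e^(0.0292 × 10/12) = 581.86 · e^0.024333 = 581.86 × 1.024631 = R$596.1918
Market R$608.20 > fair R$596.1918: forward overpriced → cash-and-carry (buy spot, short the forward).
At maturity, profit = |F_mkt − F*| = |608.20 − 596.1918| = R$12.01 per share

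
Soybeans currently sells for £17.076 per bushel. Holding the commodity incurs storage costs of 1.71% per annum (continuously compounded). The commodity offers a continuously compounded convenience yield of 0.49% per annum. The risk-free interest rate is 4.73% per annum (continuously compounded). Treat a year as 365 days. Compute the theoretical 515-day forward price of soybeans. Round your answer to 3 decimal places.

£18.571 per bushel

Net carry = r + u − y = 0.0473 + 0.0171 − 0.0049 = 0.0595
F = S·e^((r+u−y)T) = 17.076 · e^(0.0595 × 515/365) = 17.076 · e^0.083952
= 17.076 × 1.087577 = £18.571 per bushel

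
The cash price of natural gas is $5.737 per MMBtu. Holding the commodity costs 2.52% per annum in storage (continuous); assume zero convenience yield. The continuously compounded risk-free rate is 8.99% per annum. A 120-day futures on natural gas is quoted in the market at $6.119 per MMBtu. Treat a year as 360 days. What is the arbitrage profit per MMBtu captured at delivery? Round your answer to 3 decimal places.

$0.158 per MMBtu

Fair futures: F* = S·e^(carry·T), with carry = (r + u) = 0.0899 + 0.0252 = 0.1151
F* = 5.737 · e^(0.1151 × 120/360) = 5.737 · e^0.038367 = 5.737 × 1.039113 = $5.9614
Market $6.119 > fair $5.9614: forward overpriced → cash-and-carry (buy spot, short the forward).
At maturity, profit = |F_mkt − F*| = |6.119 − 5.9614| = $0.158 per MMBtu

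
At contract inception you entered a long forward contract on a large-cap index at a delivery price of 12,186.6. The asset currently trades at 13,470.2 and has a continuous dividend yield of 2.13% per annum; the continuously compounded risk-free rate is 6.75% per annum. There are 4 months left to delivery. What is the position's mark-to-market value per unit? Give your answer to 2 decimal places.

1459.44

Current fair forward for the remaining 4 months: F = S·e^((r − q)·T), (r − q) = 0.0675 − 0.0213 = 0.0462
F = 13470.2 · e^(0.0462 × 4/12) = 13470.2 × 1.01551919 = 13679.2466
Value of long forward = (F − K)·e^(−rT) = (13679.2466 − 12186.6) · e^(−0.0675·4/12)
= 1492.6466 × 0.97775124 = 1459.44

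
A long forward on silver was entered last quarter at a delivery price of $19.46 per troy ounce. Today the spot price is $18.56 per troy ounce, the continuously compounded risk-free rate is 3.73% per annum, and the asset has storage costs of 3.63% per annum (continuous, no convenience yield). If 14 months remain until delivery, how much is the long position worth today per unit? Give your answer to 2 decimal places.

Current fair forward for the remaining 14 months: F = S·e^((r + u)·T), (r + u) = 0.0373 + 0.0363 = 0.0736
F = 18.56 · e^(0.0736 × 14/12) = 18.56 × 1.089661 = 20.2241
Value of long forward = (F − K)·e^(−rT) = (20.2241 − 19.46) · e^(−0.0373·14/12)
= 0.7641 × 0.957417 = 0.73

$0.73 per troy ounce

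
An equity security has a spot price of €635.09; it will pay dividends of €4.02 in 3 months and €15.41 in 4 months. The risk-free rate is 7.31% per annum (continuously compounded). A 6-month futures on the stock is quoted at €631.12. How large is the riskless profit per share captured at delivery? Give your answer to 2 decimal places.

PV(dividends) I = 4.02·e^(−0.0731·3/12) + 15.41·e^(−0.0731·4/12) = 18.9862
Fair futures F* = (S − I)·e^(rT) = (635.09 − 18.9862)·e^0.036550 = 616.1038 × 1.037226 = 639.0389
Market €631.12 < fair 639.0389: forward underpriced → reverse cash-and-carry (short the stock, invest proceeds at r, pay the dividends, go long the forward).
Profit at T = |F_mkt − F*| = |631.12 − 639.0389| = €7.92 per share

€7.92 per share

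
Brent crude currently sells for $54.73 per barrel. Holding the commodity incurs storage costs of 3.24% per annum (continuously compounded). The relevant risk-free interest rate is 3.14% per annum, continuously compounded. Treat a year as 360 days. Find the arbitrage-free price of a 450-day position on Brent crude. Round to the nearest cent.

$59.27 per barrel

Net carry = r + u − y = 0.0314 + 0.0324 − 0.0000 = 0.0638
F = S·e^((r+u−y)T) = 54.73 · e^(0.0638 × 450/360) = 54.73 · e^0.079750
= 54.73 × 1.083016 = $59.27 per barrel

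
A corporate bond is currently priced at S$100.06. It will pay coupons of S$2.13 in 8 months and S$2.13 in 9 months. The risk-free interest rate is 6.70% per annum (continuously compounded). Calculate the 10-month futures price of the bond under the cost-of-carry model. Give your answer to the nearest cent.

PV(coupons) I = 2.13·e^(−0.0670·8/12) + 2.13·e^(−0.0670·9/12)
I = 2.0370 + 2.0256 = 4.0626
F = (S − I)·e^(rT) = (100.06 − 4.0626) · e^(0.0670·10/12)
= 95.9974 · e^0.055833 = 95.9974 × 1.057421 = S$101.51

S$101.51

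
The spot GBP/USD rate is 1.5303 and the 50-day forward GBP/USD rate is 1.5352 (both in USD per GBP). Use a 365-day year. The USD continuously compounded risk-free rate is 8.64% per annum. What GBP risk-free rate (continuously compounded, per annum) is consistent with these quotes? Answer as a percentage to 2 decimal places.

6.31%

F = S·e^((r_USD − r_GBP)T) ⇒ r_GBP = r_USD − ln(F/S)/T
ln(1.5352/1.5303) = 0.003197; /(50/365) = 0.023338
r_GBP = 0.0864 − 0.023338 = 0.063062
r_GBP = 6.31%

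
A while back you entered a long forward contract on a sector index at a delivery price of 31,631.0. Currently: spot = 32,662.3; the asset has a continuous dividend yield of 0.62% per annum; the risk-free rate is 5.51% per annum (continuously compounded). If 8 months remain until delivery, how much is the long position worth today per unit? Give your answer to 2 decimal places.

2037.40

Current fair forward for the remaining 8 months: F = S·e^((r − q)·T), (r − q) = 0.0551 − 0.0062 = 0.0489
F = 32662.3 · e^(0.0489 × 8/12) = 32662.3 × 1.03313720 = 33744.6372
Value of long forward = (F − K)·e^(−rT) = (33744.6372 − 31631.0) · e^(−0.0551·8/12)
= 2113.6372 × 0.96393315 = 2037.40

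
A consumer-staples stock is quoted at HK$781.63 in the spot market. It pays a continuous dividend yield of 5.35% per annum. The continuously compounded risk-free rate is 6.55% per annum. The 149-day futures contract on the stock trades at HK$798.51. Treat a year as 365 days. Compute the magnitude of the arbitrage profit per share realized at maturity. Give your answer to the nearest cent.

Fair futures: F* = S·e^(carry·T), with carry = (r − q) = 0.0655 − 0.0535 = 0.0120
F* = 781.63 · e^(0.0120 × 149/365) = 781.63 · e^0.004899 = 781.63 × 1.004911 = HK$785.4686
Market HK$798.51 > fair HK$785.4686: forward overpriced → cash-and-carry (buy spot, short the forward).
At maturity, profit = |F_mkt − F*| = |798.51 − 785.4686| = HK$13.04 per share

HK$13.04 per share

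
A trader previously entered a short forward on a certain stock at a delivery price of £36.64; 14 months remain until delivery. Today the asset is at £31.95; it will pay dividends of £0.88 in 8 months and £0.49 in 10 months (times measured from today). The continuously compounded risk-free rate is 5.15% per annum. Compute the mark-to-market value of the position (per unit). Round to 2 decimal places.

£3.87

PV(remaining dividends) I = 0.88·e^(−0.0515·8/12) + 0.49·e^(−0.0515·10/12) = 1.3197
Current forward F = (S − I)·e^(rT) = (31.95 − 1.3197)·e^(0.0515·14/12) = 30.6303 × 1.061925 = 32.5271
Value (long) = (F − K)·e^(−rT) = (32.5271 − 36.64) × 0.941686 = -3.8731
Short position value = −(long value) = £3.87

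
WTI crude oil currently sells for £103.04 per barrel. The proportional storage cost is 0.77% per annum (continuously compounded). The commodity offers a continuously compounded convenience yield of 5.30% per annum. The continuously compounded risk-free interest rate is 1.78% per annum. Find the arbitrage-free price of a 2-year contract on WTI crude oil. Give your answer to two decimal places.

£97.53 per barrel

Net carry = r + u − y = 0.0178 + 0.0077 − 0.0530 = -0.0275
F = S·e^((r+u−y)T) = 103.04 · e^(-0.0275 × 2) = 103.04 · e^-0.055000
= 103.04 × 0.946485 = £97.53 per barrel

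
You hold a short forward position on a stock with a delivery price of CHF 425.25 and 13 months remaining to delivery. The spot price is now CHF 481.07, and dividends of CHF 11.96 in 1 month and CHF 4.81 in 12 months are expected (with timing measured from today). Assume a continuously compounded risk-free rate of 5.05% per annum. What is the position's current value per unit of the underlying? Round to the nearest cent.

PV(remaining dividends) I = 11.96·e^(−0.0505·1/12) + 4.81·e^(−0.0505·12/12) = 16.4829
Current forward F = (S − I)·e^(rT) = (481.07 − 16.4829)·e^(0.0505·13/12) = 464.5871 × 1.056233 = 490.7122
Value (long) = (F − K)·e^(−rT) = (490.7122 − 425.25) × 0.946761 = 61.9771
Short position value = −(long value) = -CHF 61.98

-CHF 61.98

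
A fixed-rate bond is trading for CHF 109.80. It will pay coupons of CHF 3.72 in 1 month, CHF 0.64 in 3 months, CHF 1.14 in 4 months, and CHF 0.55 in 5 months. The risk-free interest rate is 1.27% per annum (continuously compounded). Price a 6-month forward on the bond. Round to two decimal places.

CHF 104.42

PV(coupons) I = 3.72·e^(−0.0127·1/12) + 0.64·e^(−0.0127·3/12) + 1.14·e^(−0.0127·4/12) + 0.55·e^(−0.0127·5/12)
I = 3.7161 + 0.6380 + 1.1352 + 0.5471 = 6.0364
F = (S − I)·e^(rT) = (109.80 − 6.0364) · e^(0.0127·6/12)
= 103.7636 · e^0.006350 = 103.7636 × 1.006370 = CHF 104.42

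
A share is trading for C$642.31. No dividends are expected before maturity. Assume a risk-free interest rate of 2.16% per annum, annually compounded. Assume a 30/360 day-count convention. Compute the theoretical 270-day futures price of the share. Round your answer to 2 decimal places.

C$652.69

F = S · (1+r)^T
= 642.31 × 1.016157
F = C$652.69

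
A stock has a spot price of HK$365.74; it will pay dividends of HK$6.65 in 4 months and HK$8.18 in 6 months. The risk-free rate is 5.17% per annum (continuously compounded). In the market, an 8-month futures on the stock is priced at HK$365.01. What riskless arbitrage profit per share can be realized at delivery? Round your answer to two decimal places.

HK$1.46 per share

PV(dividends) I = 6.65·e^(−0.0517·4/12) + 8.18·e^(−0.0517·6/12) = 14.5076
Fair futures F* = (S − I)·e^(rT) = (365.74 − 14.5076)·e^0.034467 = 351.2324 × 1.035068 = 363.5494
Market HK$365.01 > fair 363.5494: forward overpriced → cash-and-carry (borrow at r, buy the stock and collect the dividends, short the forward).
Profit at T = |F_mkt − F*| = |365.01 − 363.5494| = HK$1.46 per share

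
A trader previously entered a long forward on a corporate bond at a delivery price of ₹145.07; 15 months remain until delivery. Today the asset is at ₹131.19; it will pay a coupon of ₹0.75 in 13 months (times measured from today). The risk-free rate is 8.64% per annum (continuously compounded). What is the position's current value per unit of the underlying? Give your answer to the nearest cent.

PV(remaining coupons) I = 0.75·e^(−0.0864·13/12) = 0.6830
Current forward F = (S − I)·e^(rT) = (131.19 − 0.6830)·e^(0.0864·15/12) = 130.5070 × 1.114048 = 145.3911
Value (long) = (F − K)·e^(−rT) = (145.3911 − 145.07) × 0.897628 = 0.2882
Value = ₹0.29

₹0.29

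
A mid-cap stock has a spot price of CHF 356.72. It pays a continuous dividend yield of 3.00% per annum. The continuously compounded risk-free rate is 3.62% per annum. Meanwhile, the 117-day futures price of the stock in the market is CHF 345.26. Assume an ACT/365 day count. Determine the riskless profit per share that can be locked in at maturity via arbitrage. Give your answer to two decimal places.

CHF 12.17 per share

Fair futures: F* = S·e^(carry·T), with carry = (r − q) = 0.0362 − 0.0300 = 0.0062
F* = 356.72 · e^(0.0062 × 117/365) = 356.72 · e^0.001987 = 356.72 × 1.001989 = CHF 357.4295
Market CHF 345.26 < fair CHF 357.4295: forward underpriced → reverse cash-and-carry (short spot, go long the forward).
At maturity, profit = |F_mkt − F*| = |345.26 − 357.4295| = CHF 12.17 per share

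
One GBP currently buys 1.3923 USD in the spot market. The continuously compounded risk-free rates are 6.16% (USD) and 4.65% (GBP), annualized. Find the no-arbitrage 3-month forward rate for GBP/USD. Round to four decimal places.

F = S·e^((r_USD − r_GBP)T) = 1.3923 · e^((0.0616 − 0.0465) × 3/12)
= 1.3923 · e^0.003775 = 1.3923 × 1.003782
F = 1.3976 USD per GBP

1.3976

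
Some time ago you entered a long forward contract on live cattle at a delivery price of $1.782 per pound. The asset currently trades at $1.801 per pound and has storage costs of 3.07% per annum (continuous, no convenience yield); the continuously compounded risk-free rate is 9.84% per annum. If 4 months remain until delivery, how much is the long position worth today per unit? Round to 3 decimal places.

Current fair forward for the remaining 4 months: F = S·e^((r + u)·T), (r + u) = 0.0984 + 0.0307 = 0.1291
F = 1.801 · e^(0.1291 × 4/12) = 1.801 × 1.043973 = 1.8802
Value of long forward = (F − K)·e^(−rT) = (1.8802 − 1.782) · e^(−0.0984·4/12)
= 0.0982 × 0.967732 = 0.095

$0.095 per pound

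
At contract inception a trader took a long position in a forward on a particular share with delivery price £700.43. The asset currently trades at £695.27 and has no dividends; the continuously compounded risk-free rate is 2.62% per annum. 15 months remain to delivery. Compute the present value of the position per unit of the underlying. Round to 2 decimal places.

£17.41

Current fair forward for the remaining 15 months: F = S·e^(r·T), r = 0.0262
F = 695.27 · e^(0.0262 × 15/12) = 695.27 × 1.033292 = 718.4169
Value of long forward = (F − K)·e^(−rT) = (718.4169 − 700.43) · e^(−0.0262·15/12)
= 17.9869 × 0.967780 = 17.41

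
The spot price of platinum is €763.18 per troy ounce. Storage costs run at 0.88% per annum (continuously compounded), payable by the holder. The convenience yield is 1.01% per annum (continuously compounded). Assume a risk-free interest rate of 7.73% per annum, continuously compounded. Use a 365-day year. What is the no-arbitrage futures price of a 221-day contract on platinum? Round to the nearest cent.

€799.12 per troy ounce

Net carry = r + u − y = 0.0773 + 0.0088 − 0.0101 = 0.0760
F = S·e^((r+u−y)T) = 763.18 · e^(0.0760 × 221/365) = 763.18 · e^0.046016
= 763.18 × 1.047091 = €799.12 per troy ounce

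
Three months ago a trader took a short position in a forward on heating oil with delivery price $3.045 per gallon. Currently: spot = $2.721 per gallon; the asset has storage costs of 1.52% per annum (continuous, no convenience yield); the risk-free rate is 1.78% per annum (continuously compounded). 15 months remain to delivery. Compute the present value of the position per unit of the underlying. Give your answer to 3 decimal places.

$0.205 per gallon

Current fair forward for the remaining 15 months: F = S·e^((r + u)·T), (r + u) = 0.0178 + 0.0152 = 0.0330
F = 2.721 · e^(0.0330 × 15/12) = 2.721 × 1.042113 = 2.8356
Value of long forward = (F − K)·e^(−rT) = (2.8356 − 3.045) · e^(−0.0178·15/12)
= -0.2094 × 0.977996 = -0.205
Short position value = −(long value) = $0.205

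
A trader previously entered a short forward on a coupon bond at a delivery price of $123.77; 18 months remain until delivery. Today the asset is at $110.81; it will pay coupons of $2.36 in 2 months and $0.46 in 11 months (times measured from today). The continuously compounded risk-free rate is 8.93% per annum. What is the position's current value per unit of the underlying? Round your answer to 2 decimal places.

PV(remaining coupons) I = 2.36·e^(−0.0893·2/12) + 0.46·e^(−0.0893·11/12) = 2.7490
Current forward F = (S − I)·e^(rT) = (110.81 − 2.7490)·e^(0.0893·18/12) = 108.0610 × 1.143336 = 123.5500
Value (long) = (F − K)·e^(−rT) = (123.5500 − 123.77) × 0.874634 = -0.1924
Short position value = −(long value) = $0.19

$0.19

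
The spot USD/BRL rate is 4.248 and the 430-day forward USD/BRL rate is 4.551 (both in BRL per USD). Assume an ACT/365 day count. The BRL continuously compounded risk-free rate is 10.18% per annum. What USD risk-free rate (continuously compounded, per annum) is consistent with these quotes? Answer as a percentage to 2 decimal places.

F = S·e^((r_BRL − r_USD)T) ⇒ r_USD = r_BRL − ln(F/S)/T
ln(4.551/4.248) = 0.068899; /(430/365) = 0.058484
r_USD = 0.1018 − 0.058484 = 0.043316
r_USD = 4.33%

4.33%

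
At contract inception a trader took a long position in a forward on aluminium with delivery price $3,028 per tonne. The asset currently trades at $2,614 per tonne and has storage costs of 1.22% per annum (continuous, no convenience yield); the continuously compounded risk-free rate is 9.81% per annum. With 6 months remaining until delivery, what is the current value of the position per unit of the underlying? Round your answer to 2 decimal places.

-$253.07 per tonne

Current fair forward for the remaining 6 months: F = S·e^((r + u)·T), (r + u) = 0.0981 + 0.0122 = 0.1103
F = 2614 · e^(0.1103 × 6/12) = 2614 × 1.05669911 = 2762.2115
Value of long forward = (F − K)·e^(−rT) = (2762.2115 − 3028) · e^(−0.0981·6/12)
= -265.7885 × 0.95213352 = -253.07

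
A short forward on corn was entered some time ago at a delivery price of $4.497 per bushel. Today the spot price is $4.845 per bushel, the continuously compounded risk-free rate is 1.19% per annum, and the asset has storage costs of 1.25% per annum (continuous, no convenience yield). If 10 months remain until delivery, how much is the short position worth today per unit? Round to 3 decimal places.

-$0.443 per bushel

Current fair forward for the remaining 10 months: F = S·e^((r + u)·T), (r + u) = 0.0119 + 0.0125 = 0.0244
F = 4.845 · e^(0.0244 × 10/12) = 4.845 × 1.020541 = 4.9445
Value of long forward = (F − K)·e^(−rT) = (4.9445 − 4.497) · e^(−0.0119·10/12)
= 0.4475 × 0.990132 = 0.443
Short position value = −(long value) = -$0.443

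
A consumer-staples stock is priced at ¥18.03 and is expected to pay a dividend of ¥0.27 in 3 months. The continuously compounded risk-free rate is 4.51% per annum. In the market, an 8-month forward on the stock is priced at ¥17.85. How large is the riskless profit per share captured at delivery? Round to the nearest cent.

¥0.46 per share

PV(dividends) I = 0.27·e^(−0.0451·3/12) = 0.2670
Fair forward F* = (S − I)·e^(rT) = (18.03 − 0.2670)·e^0.030067 = 17.7630 × 1.030524 = 18.3052
Market ¥17.85 < fair 18.3052: forward underpriced → reverse cash-and-carry (short the stock, invest proceeds at r, pay the dividends, go long the forward).
Profit at T = |F_mkt − F*| = |17.85 − 18.3052| = ¥0.46 per share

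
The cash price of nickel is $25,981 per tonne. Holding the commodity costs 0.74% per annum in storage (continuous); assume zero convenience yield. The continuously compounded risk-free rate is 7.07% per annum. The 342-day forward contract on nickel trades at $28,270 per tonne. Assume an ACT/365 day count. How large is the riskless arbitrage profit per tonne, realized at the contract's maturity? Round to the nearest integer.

Fair forward: F* = S·e^(carry·T), with carry = (r + u) = 0.0707 + 0.0074 = 0.0781
F* = 25981 · e^(0.0781 × 342/365) = 25981 · e^0.073179 = 25981 × 1.075923 = $27953.5555
Market $28270 > fair $27953.5555: forward overpriced → cash-and-carry (buy spot, short the forward).
At maturity, profit = |F_mkt − F*| = |28270 − 27953.5555| = $316 per tonne

$316 per tonne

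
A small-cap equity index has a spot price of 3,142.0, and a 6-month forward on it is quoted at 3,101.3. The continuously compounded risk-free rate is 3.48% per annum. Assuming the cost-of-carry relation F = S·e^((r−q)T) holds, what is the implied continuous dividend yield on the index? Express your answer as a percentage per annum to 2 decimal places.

From F = S·e^((r−q)T): (r − q) = ln(F/S)/T
ln(3101.3/3142.0) = ln(0.987046) = -0.013039
(r − q) = -0.013039 / (6/12) = -0.026078
q = r − ln(F/S)/T = 0.0348 + 0.026078 = 0.060878
q = 6.09%

6.09%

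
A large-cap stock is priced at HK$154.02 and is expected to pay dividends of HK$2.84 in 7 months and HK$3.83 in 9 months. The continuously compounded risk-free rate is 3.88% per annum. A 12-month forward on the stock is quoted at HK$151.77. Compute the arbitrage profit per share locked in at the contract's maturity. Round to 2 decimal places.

PV(dividends) I = 2.84·e^(−0.0388·7/12) + 3.83·e^(−0.0388·9/12) = 6.4966
Fair forward F* = (S − I)·e^(rT) = (154.02 − 6.4966)·e^0.038800 = 147.5234 × 1.039563 = 153.3599
Market HK$151.77 < fair 153.3599: forward underpriced → reverse cash-and-carry (short the stock, invest proceeds at r, pay the dividends, go long the forward).
Profit at T = |F_mkt − F*| = |151.77 − 153.3599| = HK$1.59 per share

HK$1.59 per share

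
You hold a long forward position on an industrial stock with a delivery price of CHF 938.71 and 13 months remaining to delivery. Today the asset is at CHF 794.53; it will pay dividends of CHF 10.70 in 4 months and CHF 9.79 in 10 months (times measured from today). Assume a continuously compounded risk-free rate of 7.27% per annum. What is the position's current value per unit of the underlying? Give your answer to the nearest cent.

-CHF 92.74

PV(remaining dividends) I = 10.70·e^(−0.0727·4/12) + 9.79·e^(−0.0727·10/12) = 19.6583
Current forward F = (S − I)·e^(rT) = (794.53 − 19.6583)·e^(0.0727·13/12) = 774.8717 × 1.081943 = 838.3670
Value (long) = (F − K)·e^(−rT) = (838.3670 − 938.71) × 0.924263 = -92.7433
Value = -CHF 92.74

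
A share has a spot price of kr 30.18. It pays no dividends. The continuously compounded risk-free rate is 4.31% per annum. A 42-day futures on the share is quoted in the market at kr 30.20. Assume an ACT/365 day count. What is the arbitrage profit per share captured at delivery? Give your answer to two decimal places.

Fair futures: F* = S·e^(carry·T), with carry = r = 0.0431
F* = 30.18 · e^(0.0431 × 42/365) = 30.18 · e^0.004959 = 30.18 × 1.004971 = kr 30.3300
Market kr 30.20 < fair kr 30.3300: forward underpriced → reverse cash-and-carry (short spot, go long the forward).
At maturity, profit = |F_mkt − F*| = |30.20 − 30.3300| = kr 0.13 per share

kr 0.13 per share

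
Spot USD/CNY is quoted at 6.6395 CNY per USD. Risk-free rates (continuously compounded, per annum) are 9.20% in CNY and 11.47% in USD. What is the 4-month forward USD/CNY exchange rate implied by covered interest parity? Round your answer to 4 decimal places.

F = S·e^((r_CNY − r_USD)T) = 6.6395 · e^((0.0920 − 0.1147) × 4/12)
= 6.6395 · e^-0.007567 = 6.6395 × 0.992462
F = 6.5895 CNY per USD

6.5895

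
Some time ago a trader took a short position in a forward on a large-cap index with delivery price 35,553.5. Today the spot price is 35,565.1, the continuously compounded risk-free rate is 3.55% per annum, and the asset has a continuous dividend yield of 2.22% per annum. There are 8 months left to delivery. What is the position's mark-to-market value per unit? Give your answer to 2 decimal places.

Current fair forward for the remaining 8 months: F = S·e^((r − q)·T), (r − q) = 0.0355 − 0.0222 = 0.0133
F = 35565.1 · e^(0.0133 × 8/12) = 35565.1 × 1.00890609 = 35881.8460
Value of long forward = (F − K)·e^(−rT) = (35881.8460 − 35553.5) · e^(−0.0355·8/12)
= 328.3460 × 0.97661119 = 320.67
Short position value = −(long value) = -320.67

-320.67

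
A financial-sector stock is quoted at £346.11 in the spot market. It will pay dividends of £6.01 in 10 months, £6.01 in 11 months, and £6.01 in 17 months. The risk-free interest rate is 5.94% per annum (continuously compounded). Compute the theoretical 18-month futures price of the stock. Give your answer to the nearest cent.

£359.85

PV(dividends) I = 6.01·e^(−0.0594·10/12) + 6.01·e^(−0.0594·11/12) + 6.01·e^(−0.0594·17/12)
I = 5.7197 + 5.6915 + 5.5250 = 16.9362
F = (S − I)·e^(rT) = (346.11 − 16.9362) · e^(0.0594·18/12)
= 329.1738 · e^0.089100 = 329.1738 × 1.093190 = £359.85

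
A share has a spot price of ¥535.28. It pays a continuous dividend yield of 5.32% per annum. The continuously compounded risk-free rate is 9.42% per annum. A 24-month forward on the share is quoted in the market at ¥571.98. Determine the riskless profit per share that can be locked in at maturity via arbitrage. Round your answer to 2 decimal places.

¥9.04 per share

Fair forward: F* = S·e^(carry·T), with carry = (r − q) = 0.0942 − 0.0532 = 0.0410
F* = 535.28 · e^(0.0410 × 24/12) = 535.28 · e^0.082000 = 535.28 × 1.085456 = ¥581.0229
Market ¥571.98 < fair ¥581.0229: forward underpriced → reverse cash-and-carry (short spot, go long the forward).
At maturity, profit = |F_mkt − F*| = |571.98 − 581.0229| = ¥9.04 per share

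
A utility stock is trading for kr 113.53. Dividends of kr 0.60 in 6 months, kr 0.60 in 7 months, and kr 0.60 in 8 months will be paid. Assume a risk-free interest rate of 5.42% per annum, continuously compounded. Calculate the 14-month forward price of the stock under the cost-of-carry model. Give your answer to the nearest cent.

kr 119.08

PV(dividends) I = 0.60·e^(−0.0542·6/12) + 0.60·e^(−0.0542·7/12) + 0.60·e^(−0.0542·8/12)
I = 0.5840 + 0.5813 + 0.5787 = 1.7440
F = (S − I)·e^(rT) = (113.53 − 1.7440) · e^(0.0542·14/12)
= 111.7860 · e^0.063233 = 111.7860 × 1.065275 = kr 119.08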